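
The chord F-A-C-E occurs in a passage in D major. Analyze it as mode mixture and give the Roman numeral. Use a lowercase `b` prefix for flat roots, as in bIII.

bIIImaj7

The root F is the lowered 3rd scale degree — diatonically D major has F# there. The diatonic chord on degree 3 would be F#m (iii), but F–A–C–E is the major-seventh chord from D minor. As a borrowed chord it is labeled bIIImaj7.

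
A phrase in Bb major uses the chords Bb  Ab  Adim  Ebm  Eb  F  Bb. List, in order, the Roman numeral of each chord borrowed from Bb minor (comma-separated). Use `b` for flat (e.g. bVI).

Bb major has the diatonic set Bb, Cm, Dm, Eb, F, Gm, Adim. Of the given chords, Bb, Adim, Eb and F are diatonic. Ab (Ab–C–Eb) doesn't fit — on degree 7 Bb major would have Adim (vii°). Ab is the degree-7 chord of Bb minor, so it is the borrowed bVII. Ebm (Eb–Gb–Bb) doesn't fit — on degree 4 Bb major would have Eb (IV). Ebm is the degree-4 chord of Bb minor, so it is the borrowed iv.

bVII, iv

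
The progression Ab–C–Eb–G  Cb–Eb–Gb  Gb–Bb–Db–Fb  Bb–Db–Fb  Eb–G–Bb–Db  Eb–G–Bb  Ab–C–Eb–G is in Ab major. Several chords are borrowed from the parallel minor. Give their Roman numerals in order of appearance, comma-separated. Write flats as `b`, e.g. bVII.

bIII, bVII7, ii°

Ab major has the diatonic set Ab, Bbm, Cm, Db, Eb, Fm, Gdim. Of the given chords, Ab–C–Eb–G = Abmaj7, Eb–G–Bb–Db = Eb7 and Eb–G–Bb = Eb are diatonic. Cb–Eb–Gb is not: scale degree 3 in Ab major carries Cm (iii). In Ab minor the chord on that degree is Cb, so here it functions as bIII, borrowed from the parallel minor. But Gb–Bb–Db–Fb is foreign: the diatonic vii° on degree 7 is Gdim, whereas Gb7 comes from Ab minor. It is labeled bVII7. Bb–Db–Fb is not: scale degree 2 in Ab major carries Bbm (ii). In Ab minor the chord on that degree is Bbdim, so here it functions as ii°, borrowed from the parallel minor.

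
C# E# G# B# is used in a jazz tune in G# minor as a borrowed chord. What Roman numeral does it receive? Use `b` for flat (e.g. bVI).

The root C# is the diatonic 4th degree of G# minor; the borrowing shows in the chord quality. C#–E#–G#–B# is a major-seventh chord — the form found in G# major, not the diatonic iv (C#m). Borrowed into G# minor it is written IVmaj7.

IVmaj7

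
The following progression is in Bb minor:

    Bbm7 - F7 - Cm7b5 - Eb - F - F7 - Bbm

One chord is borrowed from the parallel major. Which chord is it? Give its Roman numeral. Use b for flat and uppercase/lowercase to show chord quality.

IV

The diatonic triads in Bb minor (with V from harmonic minor) are Bbm, Cdim, Db, Ebm, F, Gb, Ab. Bbm7, F7, Cm7b5, F and Bbm all belong to that set. Eb (Eb–G–Bb) doesn't fit — on degree 4 Bb minor would have Ebm (iv). Eb is the degree-4 chord of Bb major, so it is the borrowed IV.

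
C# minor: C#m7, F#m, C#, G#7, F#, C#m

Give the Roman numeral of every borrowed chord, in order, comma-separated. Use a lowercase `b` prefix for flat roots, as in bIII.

In C# minor (with V from harmonic minor) the diatonic chords are C#m, D#dim, E, F#m, G#, A, B. C#m7, F#m, G#7 and C#m are all diatonic. But C# (C#–E#–G#) is foreign: the diatonic i on degree 1 is C#m, whereas C# comes from C# major. It is labeled I. F# (F#–A#–C#) is not: scale degree 4 in C# minor carries F#m (iv). In C# major the chord on that degree is F#, so here it functions as IV, borrowed from the parallel major.

I, IV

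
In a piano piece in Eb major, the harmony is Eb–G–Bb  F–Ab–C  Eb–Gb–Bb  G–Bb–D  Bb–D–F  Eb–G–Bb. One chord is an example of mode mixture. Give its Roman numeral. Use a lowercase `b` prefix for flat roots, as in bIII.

The diatonic triads in Eb major are Eb, Fm, Gm, Ab, Bb, Cm, Ddim. Of the given chords, Eb–G–Bb = Eb, F–Ab–C = Fm, G–Bb–D = Gm and Bb–D–F = Bb are diatonic. But Eb–Gb–Bb is foreign: the diatonic I on degree 1 is Eb, whereas Ebm comes from Eb minor. It is labeled i.

i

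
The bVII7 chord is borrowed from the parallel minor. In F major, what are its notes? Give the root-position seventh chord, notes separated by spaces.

Eb G Bb Db

Scale degree 7 in F major is E. bVII7 uses the lowered form, Eb, taken from F minor. In F minor the chord on Eb is Eb–G–Bb–Db.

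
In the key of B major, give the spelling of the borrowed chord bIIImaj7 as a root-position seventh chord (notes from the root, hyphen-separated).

D-F#-A-C#

bIIImaj7 is built on the lowered scale degree 3. In B major degree 3 is D#; lowered it becomes D. In B minor the chord on D is D–F#–A–C#.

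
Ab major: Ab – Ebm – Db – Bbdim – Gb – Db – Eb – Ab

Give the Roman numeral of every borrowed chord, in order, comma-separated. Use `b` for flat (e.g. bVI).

v, ii°, bVII

The diatonic triads in Ab major are Ab, Bbm, Cm, Db, Eb, Fm, Gdim. Ab, Db and Eb are all diatonic. But Ebm (Eb–Gb–Bb) is foreign: the diatonic V on degree 5 is Eb, whereas Ebm comes from Ab minor. It is labeled v. But Bbdim (Bb–Db–Fb) is foreign: the diatonic ii on degree 2 is Bbm, whereas Bbdim comes from Ab minor. It is labeled ii°. But Gb (Gb–Bb–Db) is foreign: the diatonic vii° on degree 7 is Gdim, whereas Gb comes from Ab minor. It is labeled bVII.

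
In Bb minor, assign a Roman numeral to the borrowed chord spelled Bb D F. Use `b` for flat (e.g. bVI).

I

The root Bb is the diatonic 1st degree of Bb minor; the borrowing shows in the chord quality. Diatonically Bb minor has Bbm (i) on that degree; Bb–D–F is instead the major chord native to Bb major, so it takes the label I.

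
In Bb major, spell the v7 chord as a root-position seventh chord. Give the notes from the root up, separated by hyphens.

The root, F, is scale degree 5 — the same note in Bb major and Bb minor; only the chord quality changes. In Bb minor the chord on F is F–Ab–C–Eb.

F-Ab-C-Eb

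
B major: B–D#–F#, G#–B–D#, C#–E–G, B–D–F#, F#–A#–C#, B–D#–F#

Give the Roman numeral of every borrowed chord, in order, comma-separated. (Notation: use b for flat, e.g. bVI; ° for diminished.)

In B major the diatonic chords are B, C#m, D#m, E, F#, G#m, A#dim. B–D#–F# = B, G#–B–D# = G#m and F#–A#–C# = F# are all diatonic. But C#–E–G is foreign: the diatonic ii on degree 2 is C#m, whereas C#dim comes from B minor. It is labeled ii°. But B–D–F# is foreign: the diatonic I on degree 1 is B, whereas Bm comes from B minor. It is labeled i.

ii°, i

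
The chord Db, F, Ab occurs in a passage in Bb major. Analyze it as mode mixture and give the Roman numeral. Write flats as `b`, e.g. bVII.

bIII

Db is the lowered form of scale degree 3 in Bb major (the diatonic degree 3 is D). Diatonically Bb major has Dm (iii) on that degree; Db–F–Ab is instead the major chord native to Bb minor, so it takes the label bIII.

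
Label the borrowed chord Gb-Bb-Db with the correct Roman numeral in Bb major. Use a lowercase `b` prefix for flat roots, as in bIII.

bVI

The root Gb is the lowered 6th scale degree — diatonically Bb major has G there. The diatonic chord on degree 6 would be Gm (vi), but Gb–Bb–Db is the major chord from Bb minor. As a borrowed chord it is labeled bVI.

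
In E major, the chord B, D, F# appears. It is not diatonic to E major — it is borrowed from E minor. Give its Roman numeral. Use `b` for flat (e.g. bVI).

B is scale degree 5 in E major. B–D–F# is a minor chord — the form found in E minor, not the diatonic V (B). Borrowed into E major it is written v.

v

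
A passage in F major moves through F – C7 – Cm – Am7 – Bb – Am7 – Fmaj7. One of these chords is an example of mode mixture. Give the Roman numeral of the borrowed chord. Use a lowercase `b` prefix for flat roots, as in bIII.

v

In F major the diatonic chords are F, Gm, Am, Bb, C, Dm, Edim. Of the given chords, F, C7, Am7, Bb and Fmaj7 are diatonic. Cm (C–Eb–G) is not: scale degree 5 in F major carries C (V). In F minor the chord on that degree is Cm, so here it functions as v, borrowed from the parallel minor.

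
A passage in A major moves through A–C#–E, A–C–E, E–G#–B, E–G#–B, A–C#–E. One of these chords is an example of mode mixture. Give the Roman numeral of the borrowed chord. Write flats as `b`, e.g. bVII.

i

The diatonic triads in A major are A, Bm, C#m, D, E, F#m, G#dim. A–C#–E = A and E–G#–B = E are both diatonic. But A–C–E is foreign: the diatonic I on degree 1 is A, whereas Am comes from A minor. It is labeled i.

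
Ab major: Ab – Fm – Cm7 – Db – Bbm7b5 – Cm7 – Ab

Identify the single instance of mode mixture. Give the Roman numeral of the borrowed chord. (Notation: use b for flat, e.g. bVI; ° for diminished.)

iiø7

In Ab major the diatonic chords are Ab, Bbm, Cm, Db, Eb, Fm, Gdim. Ab, Fm, Cm7 and Db all belong to that set. But Bbm7b5 (Bb–Db–Fb–Ab) is foreign: the diatonic ii on degree 2 is Bbm, whereas Bbm7b5 comes from Ab minor. It is labeled iiø7.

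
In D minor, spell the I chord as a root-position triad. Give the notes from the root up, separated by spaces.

I is built on scale degree 1, which is D in both D minor and its parallel. Building the major chord from the parallel major on D: D–F#–A.

D F# A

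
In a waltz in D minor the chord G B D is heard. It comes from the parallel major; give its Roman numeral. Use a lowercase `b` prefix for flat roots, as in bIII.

IV

G is scale degree 4 in D minor. G–B–D is a major chord — the form found in D major, not the diatonic iv (Gm). Borrowed into D minor it is written IV.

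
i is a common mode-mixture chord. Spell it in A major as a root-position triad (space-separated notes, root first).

A C E

The root, A, is scale degree 1 — the same note in A major and A minor; only the chord quality changes. Stacking thirds in A minor on A gives A–C–E.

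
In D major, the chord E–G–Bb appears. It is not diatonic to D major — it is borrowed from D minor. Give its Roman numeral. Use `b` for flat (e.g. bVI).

ii°

The root E is the diatonic 2nd degree of D major; the borrowing shows in the chord quality. The diatonic chord on degree 2 would be Em (ii), but E–G–Bb is the diminished chord from D minor. As a borrowed chord it is labeled ii°.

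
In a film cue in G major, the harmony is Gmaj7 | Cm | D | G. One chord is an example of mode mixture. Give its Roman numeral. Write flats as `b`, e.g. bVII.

iv

In G major the diatonic chords are G, Am, Bm, C, D, Em, F#dim. Gmaj7, D and G all belong to that set. Cm (C–Eb–G) is not: scale degree 4 in G major carries C (IV). In G minor the chord on that degree is Cm, so here it functions as iv, borrowed from the parallel minor.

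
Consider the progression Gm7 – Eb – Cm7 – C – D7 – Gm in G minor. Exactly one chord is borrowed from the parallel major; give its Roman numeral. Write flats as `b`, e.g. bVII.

G minor has the diatonic set Gm, Adim, Bb, Cm, D, Eb, F (with V from harmonic minor). Gm7, Eb, Cm7, D7 and Gm are all diatonic. But C (C–E–G) is foreign: the diatonic iv on degree 4 is Cm, whereas C comes from G major. It is labeled IV.

IV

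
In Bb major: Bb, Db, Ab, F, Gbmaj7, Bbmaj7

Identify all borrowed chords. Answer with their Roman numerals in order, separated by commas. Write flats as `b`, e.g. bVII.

In Bb major the diatonic chords are Bb, Cm, Dm, Eb, F, Gm, Adim. Bb, F and Bbmaj7 are all diatonic. Db (Db–F–Ab) doesn't fit — on degree 3 Bb major would have Dm (iii). Db is the degree-3 chord of Bb minor, so it is the borrowed bIII. Ab (Ab–C–Eb) is not: scale degree 7 in Bb major carries Adim (vii°). In Bb minor the chord on that degree is Ab, so here it functions as bVII, borrowed from the parallel minor. Gbmaj7 (Gb–Bb–Db–F) doesn't fit — on degree 6 Bb major would have Gm (vi). Gbmaj7 is the degree-6 chord of Bb minor, so it is the borrowed bVImaj7.

bIII, bVII, bVImaj7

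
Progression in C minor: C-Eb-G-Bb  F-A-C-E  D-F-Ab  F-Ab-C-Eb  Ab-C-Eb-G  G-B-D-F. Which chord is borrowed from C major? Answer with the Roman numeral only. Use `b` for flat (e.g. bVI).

IVmaj7

The diatonic triads in C minor (with V from harmonic minor) are Cm, Ddim, Eb, Fm, G, Ab, Bb. Of the given chords, C–Eb–G–Bb = Cm7, D–F–Ab = Ddim, F–Ab–C–Eb = Fm7, Ab–C–Eb–G = Abmaj7 and G–B–D–F = G7 are diatonic. But F–A–C–E is foreign: the diatonic iv on degree 4 is Fm, whereas Fmaj7 comes from C major. It is labeled IVmaj7.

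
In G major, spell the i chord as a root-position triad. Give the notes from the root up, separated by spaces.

G Bb D

i is built on scale degree 1, which is G in both G major and its parallel. Building the minor chord from the parallel minor on G: G–Bb–D.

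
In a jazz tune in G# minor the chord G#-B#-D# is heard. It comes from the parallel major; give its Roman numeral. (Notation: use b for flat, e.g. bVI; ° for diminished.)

G# is scale degree 1 in G# minor. The diatonic chord on degree 1 would be G#m (i), but G#–B#–D# is the major chord from G# major. As a borrowed chord it is labeled I.

I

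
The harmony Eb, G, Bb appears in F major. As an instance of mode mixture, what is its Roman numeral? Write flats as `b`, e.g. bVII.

bVII

In F major scale degree 7 is E; Eb is its lowered form, from F minor. Eb–G–Bb is a major chord — the form found in F minor, not the diatonic vii° (Edim). Borrowed into F major it is written bVII.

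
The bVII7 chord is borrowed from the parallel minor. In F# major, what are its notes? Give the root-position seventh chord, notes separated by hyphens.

bVII7 is built on the lowered scale degree 7. In F# major degree 7 is E#; lowered it becomes E. Building the dominant-seventh chord from the parallel minor on E: E–G#–B–D.

E-G#-B-D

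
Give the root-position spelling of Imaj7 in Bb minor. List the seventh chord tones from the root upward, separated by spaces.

Imaj7 is built on scale degree 1, which is Bb in both Bb minor and its parallel. Building the major-seventh chord from the parallel major on Bb: Bb–D–F–A.

Bb D F A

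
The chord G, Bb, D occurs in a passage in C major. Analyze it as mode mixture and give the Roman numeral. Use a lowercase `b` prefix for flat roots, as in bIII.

The root G is the diatonic 5th degree of C major; the borrowing shows in the chord quality. G–Bb–D is a minor chord — the form found in C minor, not the diatonic V (G). Borrowed into C major it is written v.

v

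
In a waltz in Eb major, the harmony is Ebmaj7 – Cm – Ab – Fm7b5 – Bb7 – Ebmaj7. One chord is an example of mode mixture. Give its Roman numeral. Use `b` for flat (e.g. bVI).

iiø7

In Eb major the diatonic chords are Eb, Fm, Gm, Ab, Bb, Cm, Ddim. Of the given chords, Ebmaj7, Cm, Ab and Bb7 are diatonic. Fm7b5 (F–Ab–Cb–Eb) is not: scale degree 2 in Eb major carries Fm (ii). In Eb minor the chord on that degree is Fm7b5, so here it functions as iiø7, borrowed from the parallel minor.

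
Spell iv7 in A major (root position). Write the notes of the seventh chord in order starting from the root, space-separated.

D F A C

iv7 is built on scale degree 4, which is D in both A major and its parallel. Stacking thirds in A minor on D gives D–F–A–C.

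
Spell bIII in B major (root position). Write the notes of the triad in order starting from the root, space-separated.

D F# A

The root of bIII is the lowered 3rd degree: D# becomes D. Building the major chord from the parallel minor on D: D–F#–A.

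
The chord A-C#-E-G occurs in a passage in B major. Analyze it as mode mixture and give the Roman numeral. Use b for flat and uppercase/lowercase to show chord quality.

bVII7

A is the lowered form of scale degree 7 in B major (the diatonic degree 7 is A#). Diatonically B major has A#dim (vii°) on that degree; A–C#–E–G is instead the dominant-seventh chord native to B minor, so it takes the label bVII7.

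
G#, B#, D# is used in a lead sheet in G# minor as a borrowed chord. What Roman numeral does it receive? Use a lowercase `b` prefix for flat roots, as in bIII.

I

The root G# is the diatonic 1st degree of G# minor; the borrowing shows in the chord quality. Diatonically G# minor has G#m (i) on that degree; G#–B#–D# is instead the major chord native to G# major, so it takes the label I.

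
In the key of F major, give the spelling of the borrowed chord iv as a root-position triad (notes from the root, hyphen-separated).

Bb-Db-F

iv is built on scale degree 4, which is Bb in both F major and its parallel. Building the minor chord from the parallel minor on Bb: Bb–Db–F.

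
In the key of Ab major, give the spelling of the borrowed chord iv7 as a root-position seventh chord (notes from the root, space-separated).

Db Fb Ab Cb

iv7 is built on scale degree 4, which is Db in both Ab major and its parallel. Stacking thirds in Ab minor on Db gives Db–Fb–Ab–Cb.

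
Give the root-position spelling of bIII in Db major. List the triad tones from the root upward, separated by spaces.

Fb Ab Cb

Scale degree 3 in Db major is F. bIII uses the lowered form, Fb, taken from Db minor. Stacking thirds in Db minor on Fb gives Fb–Ab–Cb.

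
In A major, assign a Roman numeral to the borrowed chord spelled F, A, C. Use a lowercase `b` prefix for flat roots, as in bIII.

bVI

The root F is the lowered 6th scale degree — diatonically A major has F# there. F–A–C is a major chord — the form found in A minor, not the diatonic vi (F#m). Borrowed into A major it is written bVI.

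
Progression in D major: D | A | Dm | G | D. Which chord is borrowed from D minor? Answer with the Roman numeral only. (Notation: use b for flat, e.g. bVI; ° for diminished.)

In D major the diatonic chords are D, Em, F#m, G, A, Bm, C#dim. D, A and G are all diatonic. Dm (D–F–A) doesn't fit — on degree 1 D major would have D (I). Dm is the degree-1 chord of D minor, so it is the borrowed i.

i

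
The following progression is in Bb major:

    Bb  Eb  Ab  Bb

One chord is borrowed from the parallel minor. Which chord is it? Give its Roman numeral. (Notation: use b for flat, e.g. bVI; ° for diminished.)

The diatonic triads in Bb major are Bb, Cm, Dm, Eb, F, Gm, Adim. Bb and Eb both belong to that set. Ab (Ab–C–Eb) is not: scale degree 7 in Bb major carries Adim (vii°). In Bb minor the chord on that degree is Ab, so here it functions as bVII, borrowed from the parallel minor.

bVII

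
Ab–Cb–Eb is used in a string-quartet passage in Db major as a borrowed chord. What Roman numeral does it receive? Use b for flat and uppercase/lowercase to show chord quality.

v

The root Ab is the diatonic 5th degree of Db major; the borrowing shows in the chord quality. Ab–Cb–Eb is a minor chord — the form found in Db minor, not the diatonic V (Ab). Borrowed into Db major it is written v.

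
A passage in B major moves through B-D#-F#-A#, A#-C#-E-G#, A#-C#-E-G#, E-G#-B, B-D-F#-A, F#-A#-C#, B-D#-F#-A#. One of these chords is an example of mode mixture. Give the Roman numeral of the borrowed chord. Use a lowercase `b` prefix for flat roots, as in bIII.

The diatonic triads in B major are B, C#m, D#m, E, F#, G#m, A#dim. B–D#–F#–A# = Bmaj7, A#–C#–E–G# = A#m7b5, E–G#–B = E and F#–A#–C# = F# are all diatonic. B–D–F#–A is not: scale degree 1 in B major carries B (I). In B minor the chord on that degree is Bm7, so here it functions as i7, borrowed from the parallel minor.

i7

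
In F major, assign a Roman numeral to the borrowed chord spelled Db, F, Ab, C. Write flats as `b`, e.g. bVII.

bVImaj7

The root Db is the lowered 6th scale degree — diatonically F major has D there. Diatonically F major has Dm (vi) on that degree; Db–F–Ab–C is instead the major-seventh chord native to F minor, so it takes the label bVImaj7.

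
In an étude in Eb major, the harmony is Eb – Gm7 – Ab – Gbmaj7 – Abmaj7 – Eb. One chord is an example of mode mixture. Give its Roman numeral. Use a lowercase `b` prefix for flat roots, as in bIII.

In Eb major the diatonic chords are Eb, Fm, Gm, Ab, Bb, Cm, Ddim. Eb, Gm7, Ab and Abmaj7 are all diatonic. But Gbmaj7 (Gb–Bb–Db–F) is foreign: the diatonic iii on degree 3 is Gm, whereas Gbmaj7 comes from Eb minor. It is labeled bIIImaj7.

bIIImaj7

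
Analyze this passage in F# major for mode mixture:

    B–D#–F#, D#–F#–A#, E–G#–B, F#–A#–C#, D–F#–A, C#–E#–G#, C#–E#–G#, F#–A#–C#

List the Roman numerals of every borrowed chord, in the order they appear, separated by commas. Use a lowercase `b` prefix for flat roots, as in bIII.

F# major has the diatonic set F#, G#m, A#m, B, C#, D#m, E#dim. B–D#–F# = B, D#–F#–A# = D#m, F#–A#–C# = F# and C#–E#–G# = C# are all diatonic. E–G#–B doesn't fit — on degree 7 F# major would have E#dim (vii°). E is the degree-7 chord of F# minor, so it is the borrowed bVII. D–F#–A is not: scale degree 6 in F# major carries D#m (vi). In F# minor the chord on that degree is D, so here it functions as bVI, borrowed from the parallel minor.

bVII, bVI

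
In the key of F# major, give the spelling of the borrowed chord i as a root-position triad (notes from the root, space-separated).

F# A C#

i is built on scale degree 1, which is F# in both F# major and its parallel. Stacking thirds in F# minor on F# gives F#–A–C#.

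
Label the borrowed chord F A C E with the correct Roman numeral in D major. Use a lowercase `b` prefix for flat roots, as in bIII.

bIIImaj7

The root F is the lowered 3rd scale degree — diatonically D major has F# there. F–A–C–E is a major-seventh chord — the form found in D minor, not the diatonic iii (F#m). Borrowed into D major it is written bIIImaj7.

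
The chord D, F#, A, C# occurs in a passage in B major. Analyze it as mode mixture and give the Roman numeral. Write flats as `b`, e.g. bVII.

bIIImaj7

The root D is the lowered 3rd scale degree — diatonically B major has D# there. The diatonic chord on degree 3 would be D#m (iii), but D–F#–A–C# is the major-seventh chord from B minor. As a borrowed chord it is labeled bIIImaj7.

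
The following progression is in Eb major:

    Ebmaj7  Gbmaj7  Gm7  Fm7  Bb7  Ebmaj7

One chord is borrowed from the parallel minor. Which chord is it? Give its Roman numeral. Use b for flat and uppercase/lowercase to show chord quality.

Eb major has the diatonic set Eb, Fm, Gm, Ab, Bb, Cm, Ddim. Ebmaj7, Gm7, Fm7 and Bb7 are all diatonic. Gbmaj7 (Gb–Bb–Db–F) doesn't fit — on degree 3 Eb major would have Gm (iii). Gbmaj7 is the degree-3 chord of Eb minor, so it is the borrowed bIIImaj7.

bIIImaj7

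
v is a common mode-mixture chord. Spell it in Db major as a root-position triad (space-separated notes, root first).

v is built on scale degree 5, which is Ab in both Db major and its parallel. Building the minor chord from the parallel minor on Ab: Ab–Cb–Eb.

Ab Cb Eb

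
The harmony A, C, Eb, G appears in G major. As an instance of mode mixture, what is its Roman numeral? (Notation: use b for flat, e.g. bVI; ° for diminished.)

A is scale degree 2 in G major. A–C–Eb–G is a half-diminished-seventh chord — the form found in G minor, not the diatonic ii (Am). Borrowed into G major it is written iiø7.

iiø7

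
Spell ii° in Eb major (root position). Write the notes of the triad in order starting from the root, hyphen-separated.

F-Ab-Cb

ii° is built on scale degree 2, which is F in both Eb major and its parallel. Stacking thirds in Eb minor on F gives F–Ab–Cb.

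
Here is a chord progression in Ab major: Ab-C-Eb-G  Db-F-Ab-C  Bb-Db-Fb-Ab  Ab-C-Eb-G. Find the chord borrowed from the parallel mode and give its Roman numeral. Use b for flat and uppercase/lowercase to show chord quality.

Ab major has the diatonic set Ab, Bbm, Cm, Db, Eb, Fm, Gdim. Ab–C–Eb–G = Abmaj7 and Db–F–Ab–C = Dbmaj7 are both diatonic. Bb–Db–Fb–Ab is not: scale degree 2 in Ab major carries Bbm (ii). In Ab minor the chord on that degree is Bbm7b5, so here it functions as iiø7, borrowed from the parallel minor.

iiø7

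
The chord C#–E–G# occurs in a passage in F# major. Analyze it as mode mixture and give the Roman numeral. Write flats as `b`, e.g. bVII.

The root C# is the diatonic 5th degree of F# major; the borrowing shows in the chord quality. The diatonic chord on degree 5 would be C# (V), but C#–E–G# is the minor chord from F# minor. As a borrowed chord it is labeled v.

v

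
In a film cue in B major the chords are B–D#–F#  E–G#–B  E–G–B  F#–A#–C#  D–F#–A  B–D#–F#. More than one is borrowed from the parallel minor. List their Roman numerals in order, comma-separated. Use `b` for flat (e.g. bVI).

B major has the diatonic set B, C#m, D#m, E, F#, G#m, A#dim. B–D#–F# = B, E–G#–B = E and F#–A#–C# = F# all belong to that set. E–G–B is not: scale degree 4 in B major carries E (IV). In B minor the chord on that degree is Em, so here it functions as iv, borrowed from the parallel minor. D–F#–A is not: scale degree 3 in B major carries D#m (iii). In B minor the chord on that degree is D, so here it functions as bIII, borrowed from the parallel minor.

iv, bIII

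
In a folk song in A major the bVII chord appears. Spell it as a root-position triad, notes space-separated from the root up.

The root of bVII is the lowered 7th degree: G# becomes G. Stacking thirds in A minor on G gives G–B–D.

G B D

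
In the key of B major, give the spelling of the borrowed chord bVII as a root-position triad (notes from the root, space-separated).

A C# E

Scale degree 7 in B major is A#. bVII uses the lowered form, A, taken from B minor. Building the major chord from the parallel minor on A: A–C#–E.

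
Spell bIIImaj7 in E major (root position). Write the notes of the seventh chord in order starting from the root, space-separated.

bIIImaj7 is built on the lowered scale degree 3. In E major degree 3 is G#; lowered it becomes G. Building the major-seventh chord from the parallel minor on G: G–B–D–F#.

G B D F#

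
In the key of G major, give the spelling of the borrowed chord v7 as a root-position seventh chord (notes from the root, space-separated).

D F A C

The root, D, is scale degree 5 — the same note in G major and G minor; only the chord quality changes. Stacking thirds in G minor on D gives D–F–A–C.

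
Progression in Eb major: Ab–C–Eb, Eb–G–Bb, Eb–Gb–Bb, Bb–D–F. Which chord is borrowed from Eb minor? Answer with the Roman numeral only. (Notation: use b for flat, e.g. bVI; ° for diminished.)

i

Eb major has the diatonic set Eb, Fm, Gm, Ab, Bb, Cm, Ddim. Of the given chords, Ab–C–Eb = Ab, Eb–G–Bb = Eb and Bb–D–F = Bb are diatonic. But Eb–Gb–Bb is foreign: the diatonic I on degree 1 is Eb, whereas Ebm comes from Eb minor. It is labeled i.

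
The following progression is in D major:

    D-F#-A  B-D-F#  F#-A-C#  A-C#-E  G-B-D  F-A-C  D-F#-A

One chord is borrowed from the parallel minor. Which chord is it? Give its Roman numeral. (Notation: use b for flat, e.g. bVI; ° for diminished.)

bIII

D major has the diatonic set D, Em, F#m, G, A, Bm, C#dim. D–F#–A = D, B–D–F# = Bm, F#–A–C# = F#m, A–C#–E = A and G–B–D = G are all diatonic. F–A–C doesn't fit — on degree 3 D major would have F#m (iii). F is the degree-3 chord of D minor, so it is the borrowed bIII.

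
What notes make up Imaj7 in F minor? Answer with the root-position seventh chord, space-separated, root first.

The root, F, is scale degree 1 — the same note in F minor and F major; only the chord quality changes. Stacking thirds in F major on F gives F–A–C–E.

F A C E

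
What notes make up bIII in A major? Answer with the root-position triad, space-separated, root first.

C E G

The root of bIII is the lowered 3rd degree: C# becomes C. In A minor the chord on C is C–E–G.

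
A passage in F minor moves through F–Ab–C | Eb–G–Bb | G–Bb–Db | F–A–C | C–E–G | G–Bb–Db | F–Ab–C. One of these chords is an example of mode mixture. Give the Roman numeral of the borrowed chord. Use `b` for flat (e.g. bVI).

The diatonic triads in F minor (with V from harmonic minor) are Fm, Gdim, Ab, Bbm, C, Db, Eb. F–Ab–C = Fm, Eb–G–Bb = Eb, G–Bb–Db = Gdim and C–E–G = C all belong to that set. F–A–C is not: scale degree 1 in F minor carries Fm (i). In F major the chord on that degree is F, so here it functions as I, borrowed from the parallel major.

I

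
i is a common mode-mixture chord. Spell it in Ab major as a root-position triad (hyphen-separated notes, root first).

Ab-Cb-Eb

The root, Ab, is scale degree 1 — the same note in Ab major and Ab minor; only the chord quality changes. Building the minor chord from the parallel minor on Ab: Ab–Cb–Eb.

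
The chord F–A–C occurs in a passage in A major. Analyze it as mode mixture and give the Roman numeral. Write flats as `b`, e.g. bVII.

bVI

In A major scale degree 6 is F#; F is its lowered form, from A minor. F–A–C is a major chord — the form found in A minor, not the diatonic vi (F#m). Borrowed into A major it is written bVI.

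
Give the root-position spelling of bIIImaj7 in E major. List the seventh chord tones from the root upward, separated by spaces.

The root of bIIImaj7 is the lowered 3rd degree: G# becomes G. Stacking thirds in E minor on G gives G–B–D–F#.

G B D F#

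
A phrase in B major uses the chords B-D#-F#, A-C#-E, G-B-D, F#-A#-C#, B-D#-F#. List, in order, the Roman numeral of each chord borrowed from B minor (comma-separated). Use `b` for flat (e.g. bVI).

bVII, bVI

In B major the diatonic chords are B, C#m, D#m, E, F#, G#m, A#dim. B–D#–F# = B and F#–A#–C# = F# are both diatonic. A–C#–E doesn't fit — on degree 7 B major would have A#dim (vii°). A is the degree-7 chord of B minor, so it is the borrowed bVII. G–B–D doesn't fit — on degree 6 B major would have G#m (vi). G is the degree-6 chord of B minor, so it is the borrowed bVI.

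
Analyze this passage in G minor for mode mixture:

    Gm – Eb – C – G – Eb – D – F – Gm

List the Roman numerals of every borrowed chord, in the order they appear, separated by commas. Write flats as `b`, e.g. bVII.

In G minor (with V from harmonic minor) the diatonic chords are Gm, Adim, Bb, Cm, D, Eb, F. Gm, Eb, D and F are all diatonic. But C (C–E–G) is foreign: the diatonic iv on degree 4 is Cm, whereas C comes from G major. It is labeled IV. G (G–B–D) is not: scale degree 1 in G minor carries Gm (i). In G major the chord on that degree is G, so here it functions as I, borrowed from the parallel major.

IV, I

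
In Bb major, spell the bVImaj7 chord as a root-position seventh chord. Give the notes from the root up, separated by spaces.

The root of bVImaj7 is the lowered 6th degree: G becomes Gb. In Bb minor the chord on Gb is Gb–Bb–Db–F.

Gb Bb Db F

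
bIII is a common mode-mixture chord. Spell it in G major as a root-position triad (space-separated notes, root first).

bIII is built on the lowered scale degree 3. In G major degree 3 is B; lowered it becomes Bb. Building the major chord from the parallel minor on Bb: Bb–D–F.

Bb D F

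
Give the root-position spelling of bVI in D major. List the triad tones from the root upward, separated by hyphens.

Scale degree 6 in D major is B. bVI uses the lowered form, Bb, taken from D minor. Stacking thirds in D minor on Bb gives Bb–D–F.

Bb-D-F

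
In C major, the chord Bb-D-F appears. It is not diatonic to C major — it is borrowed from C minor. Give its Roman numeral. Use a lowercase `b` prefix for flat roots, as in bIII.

Bb is the lowered form of scale degree 7 in C major (the diatonic degree 7 is B). Diatonically C major has Bdim (vii°) on that degree; Bb–D–F is instead the major chord native to C minor, so it takes the label bVII.

bVII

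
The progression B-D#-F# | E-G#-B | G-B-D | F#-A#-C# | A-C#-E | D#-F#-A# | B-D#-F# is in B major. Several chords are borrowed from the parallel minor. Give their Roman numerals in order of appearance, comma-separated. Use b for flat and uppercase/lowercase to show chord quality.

bVI, bVII

In B major the diatonic chords are B, C#m, D#m, E, F#, G#m, A#dim. B–D#–F# = B, E–G#–B = E, F#–A#–C# = F# and D#–F#–A# = D#m are all diatonic. G–B–D doesn't fit — on degree 6 B major would have G#m (vi). G is the degree-6 chord of B minor, so it is the borrowed bVI. A–C#–E doesn't fit — on degree 7 B major would have A#dim (vii°). A is the degree-7 chord of B minor, so it is the borrowed bVII.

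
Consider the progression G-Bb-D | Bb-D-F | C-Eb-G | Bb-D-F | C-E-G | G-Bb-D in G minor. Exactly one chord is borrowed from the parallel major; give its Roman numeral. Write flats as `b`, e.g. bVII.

The diatonic triads in G minor (with V from harmonic minor) are Gm, Adim, Bb, Cm, D, Eb, F. Of the given chords, G–Bb–D = Gm, Bb–D–F = Bb and C–Eb–G = Cm are diatonic. But C–E–G is foreign: the diatonic iv on degree 4 is Cm, whereas C comes from G major. It is labeled IV.

IV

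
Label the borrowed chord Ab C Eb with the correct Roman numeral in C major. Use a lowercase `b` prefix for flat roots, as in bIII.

bVI

In C major scale degree 6 is A; Ab is its lowered form, from C minor. Diatonically C major has Am (vi) on that degree; Ab–C–Eb is instead the major chord native to C minor, so it takes the label bVI.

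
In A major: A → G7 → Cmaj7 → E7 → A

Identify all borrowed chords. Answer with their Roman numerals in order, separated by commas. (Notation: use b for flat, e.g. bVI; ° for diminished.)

A major has the diatonic set A, Bm, C#m, D, E, F#m, G#dim. Of the given chords, A and E7 are diatonic. G7 (G–B–D–F) doesn't fit — on degree 7 A major would have G#dim (vii°). G7 is the degree-7 chord of A minor, so it is the borrowed bVII7. Cmaj7 (C–E–G–B) doesn't fit — on degree 3 A major would have C#m (iii). Cmaj7 is the degree-3 chord of A minor, so it is the borrowed bIIImaj7.

bVII7, bIIImaj7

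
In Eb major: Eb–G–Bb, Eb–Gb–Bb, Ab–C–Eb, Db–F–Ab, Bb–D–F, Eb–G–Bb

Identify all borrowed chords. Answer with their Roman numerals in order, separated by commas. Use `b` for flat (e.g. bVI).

i, bVII

The diatonic triads in Eb major are Eb, Fm, Gm, Ab, Bb, Cm, Ddim. Of the given chords, Eb–G–Bb = Eb, Ab–C–Eb = Ab and Bb–D–F = Bb are diatonic. Eb–Gb–Bb is not: scale degree 1 in Eb major carries Eb (I). In Eb minor the chord on that degree is Ebm, so here it functions as i, borrowed from the parallel minor. But Db–F–Ab is foreign: the diatonic vii° on degree 7 is Ddim, whereas Db comes from Eb minor. It is labeled bVII.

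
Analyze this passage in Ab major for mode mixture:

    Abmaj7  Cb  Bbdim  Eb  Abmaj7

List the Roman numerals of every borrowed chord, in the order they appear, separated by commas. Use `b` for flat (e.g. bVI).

bIII, ii°

In Ab major the diatonic chords are Ab, Bbm, Cm, Db, Eb, Fm, Gdim. Abmaj7 and Eb are both diatonic. Cb (Cb–Eb–Gb) is not: scale degree 3 in Ab major carries Cm (iii). In Ab minor the chord on that degree is Cb, so here it functions as bIII, borrowed from the parallel minor. But Bbdim (Bb–Db–Fb) is foreign: the diatonic ii on degree 2 is Bbm, whereas Bbdim comes from Ab minor. It is labeled ii°.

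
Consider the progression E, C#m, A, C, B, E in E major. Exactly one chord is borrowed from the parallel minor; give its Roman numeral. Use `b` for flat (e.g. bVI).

E major has the diatonic set E, F#m, G#m, A, B, C#m, D#dim. E, C#m, A and B all belong to that set. But C (C–E–G) is foreign: the diatonic vi on degree 6 is C#m, whereas C comes from E minor. It is labeled bVI.

bVI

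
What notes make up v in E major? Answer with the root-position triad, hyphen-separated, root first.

B-D-F#

v is built on scale degree 5, which is B in both E major and its parallel. Stacking thirds in E minor on B gives B–D–F#.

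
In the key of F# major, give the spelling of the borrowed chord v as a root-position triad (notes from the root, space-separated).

C# E G#

The root, C#, is scale degree 5 — the same note in F# major and F# minor; only the chord quality changes. In F# minor the chord on C# is C#–E–G#.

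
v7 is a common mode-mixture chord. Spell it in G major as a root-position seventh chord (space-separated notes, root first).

D F A C

The root, D, is scale degree 5 — the same note in G major and G minor; only the chord quality changes. Stacking thirds in G minor on D gives D–F–A–C.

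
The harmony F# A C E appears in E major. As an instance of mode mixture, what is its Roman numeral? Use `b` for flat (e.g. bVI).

F# is scale degree 2 in E major. The diatonic chord on degree 2 would be F#m (ii), but F#–A–C–E is the half-diminished-seventh chord from E minor. As a borrowed chord it is labeled iiø7.

iiø7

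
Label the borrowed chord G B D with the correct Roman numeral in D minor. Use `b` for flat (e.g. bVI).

G is scale degree 4 in D minor. G–B–D is a major chord — the form found in D major, not the diatonic iv (Gm). Borrowed into D minor it is written IV.

IV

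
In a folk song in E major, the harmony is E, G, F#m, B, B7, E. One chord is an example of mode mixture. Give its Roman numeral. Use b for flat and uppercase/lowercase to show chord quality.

bIII

The diatonic triads in E major are E, F#m, G#m, A, B, C#m, D#dim. Of the given chords, E, F#m, B and B7 are diatonic. G (G–B–D) is not: scale degree 3 in E major carries G#m (iii). In E minor the chord on that degree is G, so here it functions as bIII, borrowed from the parallel minor.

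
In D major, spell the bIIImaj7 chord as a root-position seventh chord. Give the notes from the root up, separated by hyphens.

The root of bIIImaj7 is the lowered 3rd degree: F# becomes F. Building the major-seventh chord from the parallel minor on F: F–A–C–E.

F-A-C-E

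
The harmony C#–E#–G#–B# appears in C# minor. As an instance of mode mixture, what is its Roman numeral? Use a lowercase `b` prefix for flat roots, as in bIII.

Imaj7

The root C# is the diatonic 1st degree of C# minor; the borrowing shows in the chord quality. Diatonically C# minor has C#m (i) on that degree; C#–E#–G#–B# is instead the major-seventh chord native to C# major, so it takes the label Imaj7.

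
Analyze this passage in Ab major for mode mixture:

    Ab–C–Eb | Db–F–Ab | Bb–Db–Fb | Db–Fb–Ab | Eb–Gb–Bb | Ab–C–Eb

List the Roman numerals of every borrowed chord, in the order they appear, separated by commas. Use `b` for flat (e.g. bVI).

ii°, iv, v

In Ab major the diatonic chords are Ab, Bbm, Cm, Db, Eb, Fm, Gdim. Ab–C–Eb = Ab and Db–F–Ab = Db both belong to that set. Bb–Db–Fb is not: scale degree 2 in Ab major carries Bbm (ii). In Ab minor the chord on that degree is Bbdim, so here it functions as ii°, borrowed from the parallel minor. Db–Fb–Ab is not: scale degree 4 in Ab major carries Db (IV). In Ab minor the chord on that degree is Dbm, so here it functions as iv, borrowed from the parallel minor. But Eb–Gb–Bb is foreign: the diatonic V on degree 5 is Eb, whereas Ebm comes from Ab minor. It is labeled v.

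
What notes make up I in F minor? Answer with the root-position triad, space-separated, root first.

The root, F, is scale degree 1 — the same note in F minor and F major; only the chord quality changes. Building the major chord from the parallel major on F: F–A–C.

F A C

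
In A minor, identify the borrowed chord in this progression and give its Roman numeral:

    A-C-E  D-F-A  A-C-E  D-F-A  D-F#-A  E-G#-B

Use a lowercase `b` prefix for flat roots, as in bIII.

A minor has the diatonic set Am, Bdim, C, Dm, E, F, G (with V from harmonic minor). A–C–E = Am, D–F–A = Dm and E–G#–B = E all belong to that set. D–F#–A is not: scale degree 4 in A minor carries Dm (iv). In A major the chord on that degree is D, so here it functions as IV, borrowed from the parallel major.

IV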